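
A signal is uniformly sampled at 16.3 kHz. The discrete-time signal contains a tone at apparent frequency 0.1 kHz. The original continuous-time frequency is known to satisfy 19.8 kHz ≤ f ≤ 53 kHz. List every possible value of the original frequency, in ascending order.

Frequencies that alias to 0.1 kHz are k·fs ± 0.1 kHz for integer k ≥ 0.
k=0: 0.1 kHz.
k=1: 16.2 kHz, 16.4 kHz.
k=2: 32.5 kHz, 32.7 kHz.
k=3: 48.8 kHz, 49 kHz.
k=4: 65.1 kHz, 65.3 kHz.
Within [19.8 kHz, 53 kHz]: 32.5 kHz, 32.7 kHz, 48.8 kHz, 49 kHz.

32.5 kHz, 32.7 kHz, 48.8 kHz, 49 kHz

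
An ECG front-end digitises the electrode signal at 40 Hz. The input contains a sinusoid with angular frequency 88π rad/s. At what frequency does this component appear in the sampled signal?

ω = 88π rad/s → f = ω/(2π) = 44 Hz.
44 Hz mod fs = 4 Hz.
4 Hz ≤ fs/2 = 20 Hz, appears at 4 Hz.

4 Hz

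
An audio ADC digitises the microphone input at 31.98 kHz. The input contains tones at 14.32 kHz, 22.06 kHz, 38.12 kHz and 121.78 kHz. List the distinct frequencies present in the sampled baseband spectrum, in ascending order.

6.14 kHz, 9.92 kHz, 14.32 kHz

fs/2 = 15.99 kHz.
14.32 kHz ≤ fs/2 = 15.99 kHz, passes unchanged.
22.06 kHz > fs/2 = 15.99 kHz, folds to fs − 22.06 kHz = 9.92 kHz.
38.12 kHz mod fs = 6.14 kHz.
6.14 kHz ≤ fs/2 = 15.99 kHz, appears at 6.14 kHz.
121.78 kHz mod fs = 25.84 kHz.
25.84 kHz > fs/2 = 15.99 kHz, folds to fs − 25.84 kHz = 6.14 kHz.
Distinct values: {6.14 kHz, 9.92 kHz, 14.32 kHz}.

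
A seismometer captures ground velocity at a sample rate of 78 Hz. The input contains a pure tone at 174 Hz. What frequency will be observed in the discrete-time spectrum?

174 Hz mod fs = 18 Hz.
18 Hz ≤ fs/2 = 39 Hz, appears at 18 Hz.

18 Hz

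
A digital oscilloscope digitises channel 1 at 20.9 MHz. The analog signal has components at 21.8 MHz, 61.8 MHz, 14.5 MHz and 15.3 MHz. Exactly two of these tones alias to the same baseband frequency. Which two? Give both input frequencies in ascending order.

21.8 MHz, 61.8 MHz

fs/2 = 10.45 MHz.
21.8 MHz mod fs = 0.9 MHz.
0.9 MHz ≤ fs/2 = 10.45 MHz, appears at 0.9 MHz.
61.8 MHz mod fs = 20 MHz.
20 MHz > fs/2 = 10.45 MHz, folds to fs − 20 MHz = 0.9 MHz.
14.5 MHz > fs/2 = 10.45 MHz, folds to fs − 14.5 MHz = 6.4 MHz.
15.3 MHz > fs/2 = 10.45 MHz, folds to fs − 15.3 MHz = 5.6 MHz.
21.8 MHz and 61.8 MHz both map to 0.9 MHz.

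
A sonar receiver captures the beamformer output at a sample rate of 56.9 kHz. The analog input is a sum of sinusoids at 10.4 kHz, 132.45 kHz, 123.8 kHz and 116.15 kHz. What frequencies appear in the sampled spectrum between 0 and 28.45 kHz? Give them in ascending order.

fs/2 = 28.45 kHz.
10.4 kHz ≤ fs/2 = 28.45 kHz, passes unchanged.
132.45 kHz mod fs = 18.65 kHz.
18.65 kHz ≤ fs/2 = 28.45 kHz, appears at 18.65 kHz.
123.8 kHz mod fs = 10 kHz.
10 kHz ≤ fs/2 = 28.45 kHz, appears at 10 kHz.
116.15 kHz mod fs = 2.35 kHz.
2.35 kHz ≤ fs/2 = 28.45 kHz, appears at 2.35 kHz.
Distinct values: {2.35 kHz, 10 kHz, 10.4 kHz, 18.65 kHz}.

2.35 kHz, 10 kHz, 10.4 kHz, 18.65 kHz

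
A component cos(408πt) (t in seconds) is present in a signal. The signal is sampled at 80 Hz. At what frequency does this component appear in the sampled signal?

ω = 408π rad/s → f = ω/(2π) = 204 Hz.
204 Hz mod fs = 44 Hz.
44 Hz > fs/2 = 40 Hz, folds to fs − 44 Hz = 36 Hz.

36 Hz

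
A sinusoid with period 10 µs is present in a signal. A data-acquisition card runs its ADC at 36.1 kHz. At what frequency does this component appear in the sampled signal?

8.3 kHz

T = 10 µs → f = 1/T = 100 kHz.
100 kHz mod fs = 27.8 kHz.
27.8 kHz > fs/2 = 18.05 kHz, folds to fs − 27.8 kHz = 8.3 kHz.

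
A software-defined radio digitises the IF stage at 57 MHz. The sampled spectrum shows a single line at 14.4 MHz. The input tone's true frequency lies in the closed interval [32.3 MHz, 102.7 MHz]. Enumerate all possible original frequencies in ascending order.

42.6 MHz, 71.4 MHz, 99.6 MHz

Frequencies that alias to 14.4 MHz are k·fs ± 14.4 MHz for integer k ≥ 0.
k=0: 14.4 MHz.
k=1: 42.6 MHz, 71.4 MHz.
k=2: 99.6 MHz, 128.4 MHz.
k=3: 156.6 MHz, 185.4 MHz.
Within [32.3 MHz, 102.7 MHz]: 42.6 MHz, 71.4 MHz, 99.6 MHz.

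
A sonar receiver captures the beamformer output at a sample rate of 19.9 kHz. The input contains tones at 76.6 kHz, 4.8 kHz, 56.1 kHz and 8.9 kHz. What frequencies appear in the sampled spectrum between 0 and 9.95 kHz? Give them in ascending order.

3 kHz, 3.6 kHz, 4.8 kHz, 8.9 kHz

fs/2 = 9.95 kHz.
76.6 kHz mod fs = 16.9 kHz.
16.9 kHz > fs/2 = 9.95 kHz, folds to fs − 16.9 kHz = 3 kHz.
4.8 kHz ≤ fs/2 = 9.95 kHz, passes unchanged.
56.1 kHz mod fs = 16.3 kHz.
16.3 kHz > fs/2 = 9.95 kHz, folds to fs − 16.3 kHz = 3.6 kHz.
8.9 kHz ≤ fs/2 = 9.95 kHz, passes unchanged.
Distinct values: {3 kHz, 3.6 kHz, 4.8 kHz, 8.9 kHz}.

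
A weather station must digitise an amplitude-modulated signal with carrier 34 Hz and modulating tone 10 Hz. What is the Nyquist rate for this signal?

AM sidebands sit at fc ± fm = 24 Hz and 44 Hz.
Highest-frequency component: 44 Hz.
Nyquist rate = 2 × 44 Hz = 88 Hz.

88 Hz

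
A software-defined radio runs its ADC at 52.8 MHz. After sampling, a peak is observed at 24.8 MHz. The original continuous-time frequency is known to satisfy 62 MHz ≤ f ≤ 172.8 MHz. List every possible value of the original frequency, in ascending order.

77.6 MHz, 80.8 MHz, 130.4 MHz, 133.6 MHz

Frequencies that alias to 24.8 MHz are k·fs ± 24.8 MHz for integer k ≥ 0.
k=0: 24.8 MHz.
k=1: 28 MHz, 77.6 MHz.
k=2: 80.8 MHz, 130.4 MHz.
k=3: 133.6 MHz, 183.2 MHz.
k=4: 186.4 MHz, 236 MHz.
Within [62 MHz, 172.8 MHz]: 77.6 MHz, 80.8 MHz, 130.4 MHz, 133.6 MHz.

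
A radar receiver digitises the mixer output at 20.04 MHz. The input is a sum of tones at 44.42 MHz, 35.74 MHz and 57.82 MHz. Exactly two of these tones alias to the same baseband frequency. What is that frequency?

fs/2 = 10.02 MHz.
44.42 MHz mod fs = 4.34 MHz.
4.34 MHz ≤ fs/2 = 10.02 MHz, appears at 4.34 MHz.
35.74 MHz mod fs = 15.7 MHz.
15.7 MHz > fs/2 = 10.02 MHz, folds to fs − 15.7 MHz = 4.34 MHz.
57.82 MHz mod fs = 17.74 MHz.
17.74 MHz > fs/2 = 10.02 MHz, folds to fs − 17.74 MHz = 2.3 MHz.
35.74 MHz and 44.42 MHz both map to 4.34 MHz.

4.34 MHz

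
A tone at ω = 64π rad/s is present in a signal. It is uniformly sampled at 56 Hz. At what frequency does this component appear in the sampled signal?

24 Hz

ω = 64π rad/s → f = ω/(2π) = 32 Hz.
32 Hz > fs/2 = 28 Hz, folds to fs − 32 Hz = 24 Hz.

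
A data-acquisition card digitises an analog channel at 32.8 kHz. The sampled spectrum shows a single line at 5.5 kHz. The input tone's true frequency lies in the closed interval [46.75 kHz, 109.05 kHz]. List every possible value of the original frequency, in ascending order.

Frequencies that alias to 5.5 kHz are k·fs ± 5.5 kHz for integer k ≥ 0.
k=0: 5.5 kHz.
k=1: 27.3 kHz, 38.3 kHz.
k=2: 60.1 kHz, 71.1 kHz.
k=3: 92.9 kHz, 103.9 kHz.
k=4: 125.7 kHz, 136.7 kHz.
Within [46.75 kHz, 109.05 kHz]: 60.1 kHz, 71.1 kHz, 92.9 kHz, 103.9 kHz.

60.1 kHz, 71.1 kHz, 92.9 kHz, 103.9 kHz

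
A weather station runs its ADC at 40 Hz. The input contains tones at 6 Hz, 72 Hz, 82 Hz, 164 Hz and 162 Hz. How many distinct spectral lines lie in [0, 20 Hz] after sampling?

4

fs/2 = 20 Hz.
6 Hz ≤ fs/2 = 20 Hz, passes unchanged.
72 Hz mod fs = 32 Hz.
32 Hz > fs/2 = 20 Hz, folds to fs − 32 Hz = 8 Hz.
82 Hz mod fs = 2 Hz.
2 Hz ≤ fs/2 = 20 Hz, appears at 2 Hz.
164 Hz mod fs = 4 Hz.
4 Hz ≤ fs/2 = 20 Hz, appears at 4 Hz.
162 Hz mod fs = 2 Hz.
2 Hz ≤ fs/2 = 20 Hz, appears at 2 Hz.
Distinct values: {2 Hz, 4 Hz, 6 Hz, 8 Hz} → 4.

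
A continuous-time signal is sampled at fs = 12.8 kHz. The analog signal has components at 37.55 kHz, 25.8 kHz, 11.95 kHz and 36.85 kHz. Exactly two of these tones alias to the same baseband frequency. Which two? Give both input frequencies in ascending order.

fs/2 = 6.4 kHz.
37.55 kHz mod fs = 11.95 kHz.
11.95 kHz > fs/2 = 6.4 kHz, folds to fs − 11.95 kHz = 0.85 kHz.
25.8 kHz mod fs = 0.2 kHz.
0.2 kHz ≤ fs/2 = 6.4 kHz, appears at 0.2 kHz.
11.95 kHz > fs/2 = 6.4 kHz, folds to fs − 11.95 kHz = 0.85 kHz.
36.85 kHz mod fs = 11.25 kHz.
11.25 kHz > fs/2 = 6.4 kHz, folds to fs − 11.25 kHz = 1.55 kHz.
11.95 kHz and 37.55 kHz both map to 0.85 kHz.

11.95 kHz, 37.55 kHz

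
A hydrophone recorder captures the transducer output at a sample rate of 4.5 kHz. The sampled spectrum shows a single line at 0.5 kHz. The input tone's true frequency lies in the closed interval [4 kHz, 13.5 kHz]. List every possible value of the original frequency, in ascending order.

Frequencies that alias to 0.5 kHz are k·fs ± 0.5 kHz for integer k ≥ 0.
k=0: 0.5 kHz.
k=1: 4 kHz, 5 kHz.
k=2: 8.5 kHz, 9.5 kHz.
k=3: 13 kHz, 14 kHz.
k=4: 17.5 kHz, 18.5 kHz.
Within [4 kHz, 13.5 kHz]: 4 kHz, 5 kHz, 8.5 kHz, 9.5 kHz, 13 kHz.

4 kHz, 5 kHz, 8.5 kHz, 9.5 kHz, 13 kHz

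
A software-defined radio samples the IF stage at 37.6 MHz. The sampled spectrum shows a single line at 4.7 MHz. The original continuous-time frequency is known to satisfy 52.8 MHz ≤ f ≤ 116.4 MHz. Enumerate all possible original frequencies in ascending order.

Frequencies that alias to 4.7 MHz are k·fs ± 4.7 MHz for integer k ≥ 0.
k=0: 4.7 MHz.
k=1: 32.9 MHz, 42.3 MHz.
k=2: 70.5 MHz, 79.9 MHz.
k=3: 108.1 MHz, 117.5 MHz.
k=4: 145.7 MHz, 155.1 MHz.
Within [52.8 MHz, 116.4 MHz]: 70.5 MHz, 79.9 MHz, 108.1 MHz.

70.5 MHz, 79.9 MHz, 108.1 MHz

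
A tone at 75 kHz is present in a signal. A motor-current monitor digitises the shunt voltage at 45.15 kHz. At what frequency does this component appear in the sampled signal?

75 kHz mod fs = 29.85 kHz.
29.85 kHz > fs/2 = 22.575 kHz, folds to fs − 29.85 kHz = 15.3 kHz.

15.3 kHz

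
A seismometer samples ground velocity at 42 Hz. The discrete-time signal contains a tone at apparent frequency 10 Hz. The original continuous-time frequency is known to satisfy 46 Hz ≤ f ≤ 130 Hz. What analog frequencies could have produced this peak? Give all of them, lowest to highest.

Frequencies that alias to 10 Hz are k·fs ± 10 Hz for integer k ≥ 0.
k=0: 10 Hz.
k=1: 32 Hz, 52 Hz.
k=2: 74 Hz, 94 Hz.
k=3: 116 Hz, 136 Hz.
k=4: 158 Hz, 178 Hz.
Within [46 Hz, 130 Hz]: 52 Hz, 74 Hz, 94 Hz, 116 Hz.

52 Hz, 74 Hz, 94 Hz, 116 Hz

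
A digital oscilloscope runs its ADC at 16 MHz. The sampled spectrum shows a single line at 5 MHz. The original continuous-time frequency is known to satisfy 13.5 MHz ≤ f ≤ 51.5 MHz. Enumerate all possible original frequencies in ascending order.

Frequencies that alias to 5 MHz are k·fs ± 5 MHz for integer k ≥ 0.
k=0: 5 MHz.
k=1: 11 MHz, 21 MHz.
k=2: 27 MHz, 37 MHz.
k=3: 43 MHz, 53 MHz.
k=4: 59 MHz, 69 MHz.
Within [13.5 MHz, 51.5 MHz]: 21 MHz, 27 MHz, 37 MHz, 43 MHz.

21 MHz, 27 MHz, 37 MHz, 43 MHz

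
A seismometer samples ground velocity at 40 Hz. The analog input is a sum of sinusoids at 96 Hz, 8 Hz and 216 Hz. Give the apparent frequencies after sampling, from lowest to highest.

fs/2 = 20 Hz.
96 Hz mod fs = 16 Hz.
16 Hz ≤ fs/2 = 20 Hz, appears at 16 Hz.
8 Hz ≤ fs/2 = 20 Hz, passes unchanged.
216 Hz mod fs = 16 Hz.
16 Hz ≤ fs/2 = 20 Hz, appears at 16 Hz.
Distinct values: {8 Hz, 16 Hz}.

8 Hz, 16 Hz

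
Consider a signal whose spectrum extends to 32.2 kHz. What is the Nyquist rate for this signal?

64.4 kHz

Nyquist rate = 2 × 32.2 kHz = 64.4 kHz.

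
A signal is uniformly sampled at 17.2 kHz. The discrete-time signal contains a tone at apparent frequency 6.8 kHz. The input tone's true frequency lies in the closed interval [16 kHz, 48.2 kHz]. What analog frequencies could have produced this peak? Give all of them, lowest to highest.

Frequencies that alias to 6.8 kHz are k·fs ± 6.8 kHz for integer k ≥ 0.
k=0: 6.8 kHz.
k=1: 10.4 kHz, 24 kHz.
k=2: 27.6 kHz, 41.2 kHz.
k=3: 44.8 kHz, 58.4 kHz.
k=4: 62 kHz, 75.6 kHz.
Within [16 kHz, 48.2 kHz]: 24 kHz, 27.6 kHz, 41.2 kHz, 44.8 kHz.

24 kHz, 27.6 kHz, 41.2 kHz, 44.8 kHz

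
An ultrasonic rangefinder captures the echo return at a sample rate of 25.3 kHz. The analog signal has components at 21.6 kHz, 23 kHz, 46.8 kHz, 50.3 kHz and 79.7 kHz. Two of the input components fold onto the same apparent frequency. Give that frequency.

fs/2 = 12.65 kHz.
21.6 kHz > fs/2 = 12.65 kHz, folds to fs − 21.6 kHz = 3.7 kHz.
23 kHz > fs/2 = 12.65 kHz, folds to fs − 23 kHz = 2.3 kHz.
46.8 kHz mod fs = 21.5 kHz.
21.5 kHz > fs/2 = 12.65 kHz, folds to fs − 21.5 kHz = 3.8 kHz.
50.3 kHz mod fs = 25 kHz.
25 kHz > fs/2 = 12.65 kHz, folds to fs − 25 kHz = 0.3 kHz.
79.7 kHz mod fs = 3.8 kHz.
3.8 kHz ≤ fs/2 = 12.65 kHz, appears at 3.8 kHz.
46.8 kHz and 79.7 kHz both map to 3.8 kHz.

3.8 kHz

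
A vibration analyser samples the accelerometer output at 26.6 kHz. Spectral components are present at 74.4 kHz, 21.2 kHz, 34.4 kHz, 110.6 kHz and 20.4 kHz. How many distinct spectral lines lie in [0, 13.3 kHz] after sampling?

4

fs/2 = 13.3 kHz.
74.4 kHz mod fs = 21.2 kHz.
21.2 kHz > fs/2 = 13.3 kHz, folds to fs − 21.2 kHz = 5.4 kHz.
21.2 kHz > fs/2 = 13.3 kHz, folds to fs − 21.2 kHz = 5.4 kHz.
34.4 kHz mod fs = 7.8 kHz.
7.8 kHz ≤ fs/2 = 13.3 kHz, appears at 7.8 kHz.
110.6 kHz mod fs = 4.2 kHz.
4.2 kHz ≤ fs/2 = 13.3 kHz, appears at 4.2 kHz.
20.4 kHz > fs/2 = 13.3 kHz, folds to fs − 20.4 kHz = 6.2 kHz.
Distinct values: {4.2 kHz, 5.4 kHz, 6.2 kHz, 7.8 kHz} → 4.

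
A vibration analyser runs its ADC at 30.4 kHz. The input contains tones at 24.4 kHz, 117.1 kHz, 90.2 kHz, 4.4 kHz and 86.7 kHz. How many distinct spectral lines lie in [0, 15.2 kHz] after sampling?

fs/2 = 15.2 kHz.
24.4 kHz > fs/2 = 15.2 kHz, folds to fs − 24.4 kHz = 6 kHz.
117.1 kHz mod fs = 25.9 kHz.
25.9 kHz > fs/2 = 15.2 kHz, folds to fs − 25.9 kHz = 4.5 kHz.
90.2 kHz mod fs = 29.4 kHz.
29.4 kHz > fs/2 = 15.2 kHz, folds to fs − 29.4 kHz = 1 kHz.
4.4 kHz ≤ fs/2 = 15.2 kHz, passes unchanged.
86.7 kHz mod fs = 25.9 kHz.
25.9 kHz > fs/2 = 15.2 kHz, folds to fs − 25.9 kHz = 4.5 kHz.
Distinct values: {1 kHz, 4.4 kHz, 4.5 kHz, 6 kHz} → 4.

4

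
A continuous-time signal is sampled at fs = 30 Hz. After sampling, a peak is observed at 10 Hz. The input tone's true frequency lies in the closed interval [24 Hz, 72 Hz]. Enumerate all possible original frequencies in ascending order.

Frequencies that alias to 10 Hz are k·fs ± 10 Hz for integer k ≥ 0.
k=0: 10 Hz.
k=1: 20 Hz, 40 Hz.
k=2: 50 Hz, 70 Hz.
k=3: 80 Hz, 100 Hz.
Within [24 Hz, 72 Hz]: 40 Hz, 50 Hz, 70 Hz.

40 Hz, 50 Hz, 70 Hz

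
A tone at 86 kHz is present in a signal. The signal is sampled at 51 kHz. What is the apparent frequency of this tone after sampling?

16 kHz

86 kHz mod fs = 35 kHz.
35 kHz > fs/2 = 25.5 kHz, folds to fs − 35 kHz = 16 kHz.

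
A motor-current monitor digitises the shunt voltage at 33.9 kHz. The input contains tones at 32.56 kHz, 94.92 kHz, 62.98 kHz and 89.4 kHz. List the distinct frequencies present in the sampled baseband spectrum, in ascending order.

fs/2 = 16.95 kHz.
32.56 kHz > fs/2 = 16.95 kHz, folds to fs − 32.56 kHz = 1.34 kHz.
94.92 kHz mod fs = 27.12 kHz.
27.12 kHz > fs/2 = 16.95 kHz, folds to fs − 27.12 kHz = 6.78 kHz.
62.98 kHz mod fs = 29.08 kHz.
29.08 kHz > fs/2 = 16.95 kHz, folds to fs − 29.08 kHz = 4.82 kHz.
89.4 kHz mod fs = 21.6 kHz.
21.6 kHz > fs/2 = 16.95 kHz, folds to fs − 21.6 kHz = 12.3 kHz.
Distinct values: {1.34 kHz, 4.82 kHz, 6.78 kHz, 12.3 kHz}.

1.34 kHz, 4.82 kHz, 6.78 kHz, 12.3 kHz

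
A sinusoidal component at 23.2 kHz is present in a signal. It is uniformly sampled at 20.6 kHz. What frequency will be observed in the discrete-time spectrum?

2.6 kHz

23.2 kHz mod fs = 2.6 kHz.
2.6 kHz ≤ fs/2 = 10.3 kHz, appears at 2.6 kHz.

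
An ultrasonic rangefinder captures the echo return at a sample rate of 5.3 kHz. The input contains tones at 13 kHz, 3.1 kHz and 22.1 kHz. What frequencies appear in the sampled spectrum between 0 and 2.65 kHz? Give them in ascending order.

fs/2 = 2.65 kHz.
13 kHz mod fs = 2.4 kHz.
2.4 kHz ≤ fs/2 = 2.65 kHz, appears at 2.4 kHz.
3.1 kHz > fs/2 = 2.65 kHz, folds to fs − 3.1 kHz = 2.2 kHz.
22.1 kHz mod fs = 0.9 kHz.
0.9 kHz ≤ fs/2 = 2.65 kHz, appears at 0.9 kHz.
Distinct values: {0.9 kHz, 2.2 kHz, 2.4 kHz}.

0.9 kHz, 2.2 kHz, 2.4 kHz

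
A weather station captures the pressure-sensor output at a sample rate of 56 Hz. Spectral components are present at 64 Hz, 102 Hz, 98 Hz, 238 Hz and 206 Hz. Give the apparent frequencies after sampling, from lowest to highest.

8 Hz, 10 Hz, 14 Hz, 18 Hz

fs/2 = 28 Hz.
64 Hz mod fs = 8 Hz.
8 Hz ≤ fs/2 = 28 Hz, appears at 8 Hz.
102 Hz mod fs = 46 Hz.
46 Hz > fs/2 = 28 Hz, folds to fs − 46 Hz = 10 Hz.
98 Hz mod fs = 42 Hz.
42 Hz > fs/2 = 28 Hz, folds to fs − 42 Hz = 14 Hz.
238 Hz mod fs = 14 Hz.
14 Hz ≤ fs/2 = 28 Hz, appears at 14 Hz.
206 Hz mod fs = 38 Hz.
38 Hz > fs/2 = 28 Hz, folds to fs − 38 Hz = 18 Hz.
Distinct values: {8 Hz, 10 Hz, 14 Hz, 18 Hz}.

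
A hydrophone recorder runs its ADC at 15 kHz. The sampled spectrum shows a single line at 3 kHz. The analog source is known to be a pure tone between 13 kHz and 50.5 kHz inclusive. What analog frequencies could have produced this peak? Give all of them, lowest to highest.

Frequencies that alias to 3 kHz are k·fs ± 3 kHz for integer k ≥ 0.
k=0: 3 kHz.
k=1: 12 kHz, 18 kHz.
k=2: 27 kHz, 33 kHz.
k=3: 42 kHz, 48 kHz.
k=4: 57 kHz, 63 kHz.
Within [13 kHz, 50.5 kHz]: 18 kHz, 27 kHz, 33 kHz, 42 kHz, 48 kHz.

18 kHz, 27 kHz, 33 kHz, 42 kHz, 48 kHz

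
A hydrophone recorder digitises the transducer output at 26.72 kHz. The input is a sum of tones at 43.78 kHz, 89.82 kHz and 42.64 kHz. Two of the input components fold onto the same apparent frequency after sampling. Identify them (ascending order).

fs/2 = 13.36 kHz.
43.78 kHz mod fs = 17.06 kHz.
17.06 kHz > fs/2 = 13.36 kHz, folds to fs − 17.06 kHz = 9.66 kHz.
89.82 kHz mod fs = 9.66 kHz.
9.66 kHz ≤ fs/2 = 13.36 kHz, appears at 9.66 kHz.
42.64 kHz mod fs = 15.92 kHz.
15.92 kHz > fs/2 = 13.36 kHz, folds to fs − 15.92 kHz = 10.8 kHz.
43.78 kHz and 89.82 kHz both map to 9.66 kHz.

43.78 kHz, 89.82 kHz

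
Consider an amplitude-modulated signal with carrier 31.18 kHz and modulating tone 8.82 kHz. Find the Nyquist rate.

AM sidebands sit at fc ± fm = 22.36 kHz and 40 kHz.
Highest-frequency component: 40 kHz.
Nyquist rate = 2 × 40 kHz = 80 kHz.

80 kHz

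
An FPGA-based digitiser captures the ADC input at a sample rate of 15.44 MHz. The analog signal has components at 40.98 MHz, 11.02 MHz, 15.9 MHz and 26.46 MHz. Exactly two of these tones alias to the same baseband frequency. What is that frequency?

4.42 MHz

fs/2 = 7.72 MHz.
40.98 MHz mod fs = 10.1 MHz.
10.1 MHz > fs/2 = 7.72 MHz, folds to fs − 10.1 MHz = 5.34 MHz.
11.02 MHz > fs/2 = 7.72 MHz, folds to fs − 11.02 MHz = 4.42 MHz.
15.9 MHz mod fs = 0.46 MHz.
0.46 MHz ≤ fs/2 = 7.72 MHz, appears at 0.46 MHz.
26.46 MHz mod fs = 11.02 MHz.
11.02 MHz > fs/2 = 7.72 MHz, folds to fs − 11.02 MHz = 4.42 MHz.
11.02 MHz and 26.46 MHz both map to 4.42 MHz.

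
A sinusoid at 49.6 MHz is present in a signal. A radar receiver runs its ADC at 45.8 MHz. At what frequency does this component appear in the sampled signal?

49.6 MHz mod fs = 3.8 MHz.
3.8 MHz ≤ fs/2 = 22.9 MHz, appears at 3.8 MHz.

3.8 MHz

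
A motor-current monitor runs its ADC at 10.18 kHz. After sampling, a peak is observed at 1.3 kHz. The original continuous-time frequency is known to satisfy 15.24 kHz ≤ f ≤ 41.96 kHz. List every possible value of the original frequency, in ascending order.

19.06 kHz, 21.66 kHz, 29.24 kHz, 31.84 kHz, 39.42 kHz

Frequencies that alias to 1.3 kHz are k·fs ± 1.3 kHz for integer k ≥ 0.
k=0: 1.3 kHz.
k=1: 8.88 kHz, 11.48 kHz.
k=2: 19.06 kHz, 21.66 kHz.
k=3: 29.24 kHz, 31.84 kHz.
k=4: 39.42 kHz, 42.02 kHz.
k=5: 49.6 kHz, 52.2 kHz.
Within [15.24 kHz, 41.96 kHz]: 19.06 kHz, 21.66 kHz, 29.24 kHz, 31.84 kHz, 39.42 kHz.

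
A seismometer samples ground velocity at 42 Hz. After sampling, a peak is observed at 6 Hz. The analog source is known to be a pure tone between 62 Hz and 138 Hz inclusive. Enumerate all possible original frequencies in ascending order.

78 Hz, 90 Hz, 120 Hz, 132 Hz

Frequencies that alias to 6 Hz are k·fs ± 6 Hz for integer k ≥ 0.
k=0: 6 Hz.
k=1: 36 Hz, 48 Hz.
k=2: 78 Hz, 90 Hz.
k=3: 120 Hz, 132 Hz.
k=4: 162 Hz, 174 Hz.
Within [62 Hz, 138 Hz]: 78 Hz, 90 Hz, 120 Hz, 132 Hz.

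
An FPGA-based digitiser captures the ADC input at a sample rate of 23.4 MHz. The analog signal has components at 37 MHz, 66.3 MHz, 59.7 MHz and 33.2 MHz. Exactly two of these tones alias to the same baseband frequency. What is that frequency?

fs/2 = 11.7 MHz.
37 MHz mod fs = 13.6 MHz.
13.6 MHz > fs/2 = 11.7 MHz, folds to fs − 13.6 MHz = 9.8 MHz.
66.3 MHz mod fs = 19.5 MHz.
19.5 MHz > fs/2 = 11.7 MHz, folds to fs − 19.5 MHz = 3.9 MHz.
59.7 MHz mod fs = 12.9 MHz.
12.9 MHz > fs/2 = 11.7 MHz, folds to fs − 12.9 MHz = 10.5 MHz.
33.2 MHz mod fs = 9.8 MHz.
9.8 MHz ≤ fs/2 = 11.7 MHz, appears at 9.8 MHz.
33.2 MHz and 37 MHz both map to 9.8 MHz.

9.8 MHz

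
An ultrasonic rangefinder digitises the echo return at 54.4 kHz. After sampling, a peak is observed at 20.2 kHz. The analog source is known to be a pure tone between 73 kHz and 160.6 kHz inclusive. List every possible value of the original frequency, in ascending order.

74.6 kHz, 88.6 kHz, 129 kHz, 143 kHz

Frequencies that alias to 20.2 kHz are k·fs ± 20.2 kHz for integer k ≥ 0.
k=0: 20.2 kHz.
k=1: 34.2 kHz, 74.6 kHz.
k=2: 88.6 kHz, 129 kHz.
k=3: 143 kHz, 183.4 kHz.
k=4: 197.4 kHz, 237.8 kHz.
Within [73 kHz, 160.6 kHz]: 74.6 kHz, 88.6 kHz, 129 kHz, 143 kHz.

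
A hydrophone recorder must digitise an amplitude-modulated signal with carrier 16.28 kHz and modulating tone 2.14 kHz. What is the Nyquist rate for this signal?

36.84 kHz

AM sidebands sit at fc ± fm = 14.14 kHz and 18.42 kHz.
Highest-frequency component: 18.42 kHz.
Nyquist rate = 2 × 18.42 kHz = 36.84 kHz.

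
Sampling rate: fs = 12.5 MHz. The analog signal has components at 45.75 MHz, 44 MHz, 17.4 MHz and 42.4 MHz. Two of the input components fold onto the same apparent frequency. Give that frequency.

4.9 MHz

fs/2 = 6.25 MHz.
45.75 MHz mod fs = 8.25 MHz.
8.25 MHz > fs/2 = 6.25 MHz, folds to fs − 8.25 MHz = 4.25 MHz.
44 MHz mod fs = 6.5 MHz.
6.5 MHz > fs/2 = 6.25 MHz, folds to fs − 6.5 MHz = 6 MHz.
17.4 MHz mod fs = 4.9 MHz.
4.9 MHz ≤ fs/2 = 6.25 MHz, appears at 4.9 MHz.
42.4 MHz mod fs = 4.9 MHz.
4.9 MHz ≤ fs/2 = 6.25 MHz, appears at 4.9 MHz.
17.4 MHz and 42.4 MHz both map to 4.9 MHz.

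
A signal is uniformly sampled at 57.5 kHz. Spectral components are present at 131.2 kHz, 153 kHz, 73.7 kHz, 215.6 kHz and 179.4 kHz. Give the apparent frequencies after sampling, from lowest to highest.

fs/2 = 28.75 kHz.
131.2 kHz mod fs = 16.2 kHz.
16.2 kHz ≤ fs/2 = 28.75 kHz, appears at 16.2 kHz.
153 kHz mod fs = 38 kHz.
38 kHz > fs/2 = 28.75 kHz, folds to fs − 38 kHz = 19.5 kHz.
73.7 kHz mod fs = 16.2 kHz.
16.2 kHz ≤ fs/2 = 28.75 kHz, appears at 16.2 kHz.
215.6 kHz mod fs = 43.1 kHz.
43.1 kHz > fs/2 = 28.75 kHz, folds to fs − 43.1 kHz = 14.4 kHz.
179.4 kHz mod fs = 6.9 kHz.
6.9 kHz ≤ fs/2 = 28.75 kHz, appears at 6.9 kHz.
Distinct values: {6.9 kHz, 14.4 kHz, 16.2 kHz, 19.5 kHz}.

6.9 kHz, 14.4 kHz, 16.2 kHz, 19.5 kHz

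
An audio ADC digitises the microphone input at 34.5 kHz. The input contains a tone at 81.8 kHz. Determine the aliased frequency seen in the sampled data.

81.8 kHz mod fs = 12.8 kHz.
12.8 kHz ≤ fs/2 = 17.25 kHz, appears at 12.8 kHz.

12.8 kHz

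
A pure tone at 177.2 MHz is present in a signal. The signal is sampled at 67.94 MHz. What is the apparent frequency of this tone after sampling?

177.2 MHz mod fs = 41.32 MHz.
41.32 MHz > fs/2 = 33.97 MHz, folds to fs − 41.32 MHz = 26.62 MHz.

26.62 MHz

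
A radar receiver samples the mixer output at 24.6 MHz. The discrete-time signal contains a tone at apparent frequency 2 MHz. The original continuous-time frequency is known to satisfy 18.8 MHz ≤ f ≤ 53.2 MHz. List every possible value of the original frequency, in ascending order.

Frequencies that alias to 2 MHz are k·fs ± 2 MHz for integer k ≥ 0.
k=0: 2 MHz.
k=1: 22.6 MHz, 26.6 MHz.
k=2: 47.2 MHz, 51.2 MHz.
k=3: 71.8 MHz, 75.8 MHz.
Within [18.8 MHz, 53.2 MHz]: 22.6 MHz, 26.6 MHz, 47.2 MHz, 51.2 MHz.

22.6 MHz, 26.6 MHz, 47.2 MHz, 51.2 MHz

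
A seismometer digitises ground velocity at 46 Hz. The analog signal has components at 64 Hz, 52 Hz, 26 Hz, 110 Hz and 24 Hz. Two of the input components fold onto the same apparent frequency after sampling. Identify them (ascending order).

64 Hz, 110 Hz

fs/2 = 23 Hz.
64 Hz mod fs = 18 Hz.
18 Hz ≤ fs/2 = 23 Hz, appears at 18 Hz.
52 Hz mod fs = 6 Hz.
6 Hz ≤ fs/2 = 23 Hz, appears at 6 Hz.
26 Hz > fs/2 = 23 Hz, folds to fs − 26 Hz = 20 Hz.
110 Hz mod fs = 18 Hz.
18 Hz ≤ fs/2 = 23 Hz, appears at 18 Hz.
24 Hz > fs/2 = 23 Hz, folds to fs − 24 Hz = 22 Hz.
64 Hz and 110 Hz both map to 18 Hz.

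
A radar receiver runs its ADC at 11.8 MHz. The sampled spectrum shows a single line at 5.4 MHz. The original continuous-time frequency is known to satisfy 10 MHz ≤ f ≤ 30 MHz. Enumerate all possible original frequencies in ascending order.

Frequencies that alias to 5.4 MHz are k·fs ± 5.4 MHz for integer k ≥ 0.
k=0: 5.4 MHz.
k=1: 6.4 MHz, 17.2 MHz.
k=2: 18.2 MHz, 29 MHz.
k=3: 30 MHz, 40.8 MHz.
k=4: 41.8 MHz, 52.6 MHz.
Within [10 MHz, 30 MHz]: 17.2 MHz, 18.2 MHz, 29 MHz, 30 MHz.

17.2 MHz, 18.2 MHz, 29 MHz, 30 MHz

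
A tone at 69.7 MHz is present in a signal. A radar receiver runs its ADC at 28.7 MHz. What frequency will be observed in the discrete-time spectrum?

12.3 MHz

69.7 MHz mod fs = 12.3 MHz.
12.3 MHz ≤ fs/2 = 14.35 MHz, appears at 12.3 MHz.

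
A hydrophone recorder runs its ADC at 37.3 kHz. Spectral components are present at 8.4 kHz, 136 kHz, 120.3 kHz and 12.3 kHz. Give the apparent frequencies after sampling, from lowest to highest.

fs/2 = 18.65 kHz.
8.4 kHz ≤ fs/2 = 18.65 kHz, passes unchanged.
136 kHz mod fs = 24.1 kHz.
24.1 kHz > fs/2 = 18.65 kHz, folds to fs − 24.1 kHz = 13.2 kHz.
120.3 kHz mod fs = 8.4 kHz.
8.4 kHz ≤ fs/2 = 18.65 kHz, appears at 8.4 kHz.
12.3 kHz ≤ fs/2 = 18.65 kHz, passes unchanged.
Distinct values: {8.4 kHz, 12.3 kHz, 13.2 kHz}.

8.4 kHz, 12.3 kHz, 13.2 kHz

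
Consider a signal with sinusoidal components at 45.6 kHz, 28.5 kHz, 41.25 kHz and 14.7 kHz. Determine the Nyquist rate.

91.2 kHz

Highest-frequency component: 45.6 kHz.
Nyquist rate = 2 × 45.6 kHz = 91.2 kHz.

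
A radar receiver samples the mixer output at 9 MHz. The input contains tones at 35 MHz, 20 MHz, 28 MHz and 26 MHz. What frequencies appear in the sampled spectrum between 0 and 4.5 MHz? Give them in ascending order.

fs/2 = 4.5 MHz.
35 MHz mod fs = 8 MHz.
8 MHz > fs/2 = 4.5 MHz, folds to fs − 8 MHz = 1 MHz.
20 MHz mod fs = 2 MHz.
2 MHz ≤ fs/2 = 4.5 MHz, appears at 2 MHz.
28 MHz mod fs = 1 MHz.
1 MHz ≤ fs/2 = 4.5 MHz, appears at 1 MHz.
26 MHz mod fs = 8 MHz.
8 MHz > fs/2 = 4.5 MHz, folds to fs − 8 MHz = 1 MHz.
Distinct values: {1 MHz, 2 MHz}.

1 MHz, 2 MHz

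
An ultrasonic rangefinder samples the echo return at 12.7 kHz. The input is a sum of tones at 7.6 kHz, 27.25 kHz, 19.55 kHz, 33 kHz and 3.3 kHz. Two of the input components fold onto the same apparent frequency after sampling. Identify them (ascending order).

fs/2 = 6.35 kHz.
7.6 kHz > fs/2 = 6.35 kHz, folds to fs − 7.6 kHz = 5.1 kHz.
27.25 kHz mod fs = 1.85 kHz.
1.85 kHz ≤ fs/2 = 6.35 kHz, appears at 1.85 kHz.
19.55 kHz mod fs = 6.85 kHz.
6.85 kHz > fs/2 = 6.35 kHz, folds to fs − 6.85 kHz = 5.85 kHz.
33 kHz mod fs = 7.6 kHz.
7.6 kHz > fs/2 = 6.35 kHz, folds to fs − 7.6 kHz = 5.1 kHz.
3.3 kHz ≤ fs/2 = 6.35 kHz, passes unchanged.
7.6 kHz and 33 kHz both map to 5.1 kHz.

7.6 kHz, 33 kHz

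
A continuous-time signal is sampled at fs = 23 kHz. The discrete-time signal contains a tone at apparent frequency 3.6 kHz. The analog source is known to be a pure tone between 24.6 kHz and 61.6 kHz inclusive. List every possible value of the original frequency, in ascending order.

Frequencies that alias to 3.6 kHz are k·fs ± 3.6 kHz for integer k ≥ 0.
k=0: 3.6 kHz.
k=1: 19.4 kHz, 26.6 kHz.
k=2: 42.4 kHz, 49.6 kHz.
k=3: 65.4 kHz, 72.6 kHz.
Within [24.6 kHz, 61.6 kHz]: 26.6 kHz, 42.4 kHz, 49.6 kHz.

26.6 kHz, 42.4 kHz, 49.6 kHz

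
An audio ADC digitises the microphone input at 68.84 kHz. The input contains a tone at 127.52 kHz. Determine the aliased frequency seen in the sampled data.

10.16 kHz

127.52 kHz mod fs = 58.68 kHz.
58.68 kHz > fs/2 = 34.42 kHz, folds to fs − 58.68 kHz = 10.16 kHz.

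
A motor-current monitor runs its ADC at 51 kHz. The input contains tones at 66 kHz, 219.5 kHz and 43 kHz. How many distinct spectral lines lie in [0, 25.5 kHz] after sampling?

fs/2 = 25.5 kHz.
66 kHz mod fs = 15 kHz.
15 kHz ≤ fs/2 = 25.5 kHz, appears at 15 kHz.
219.5 kHz mod fs = 15.5 kHz.
15.5 kHz ≤ fs/2 = 25.5 kHz, appears at 15.5 kHz.
43 kHz > fs/2 = 25.5 kHz, folds to fs − 43 kHz = 8 kHz.
Distinct values: {8 kHz, 15 kHz, 15.5 kHz} → 3.

3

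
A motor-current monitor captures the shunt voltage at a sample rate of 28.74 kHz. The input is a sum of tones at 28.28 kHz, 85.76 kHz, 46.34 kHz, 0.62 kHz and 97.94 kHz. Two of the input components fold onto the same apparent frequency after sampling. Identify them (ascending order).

28.28 kHz, 85.76 kHz

fs/2 = 14.37 kHz.
28.28 kHz > fs/2 = 14.37 kHz, folds to fs − 28.28 kHz = 0.46 kHz.
85.76 kHz mod fs = 28.28 kHz.
28.28 kHz > fs/2 = 14.37 kHz, folds to fs − 28.28 kHz = 0.46 kHz.
46.34 kHz mod fs = 17.6 kHz.
17.6 kHz > fs/2 = 14.37 kHz, folds to fs − 17.6 kHz = 11.14 kHz.
0.62 kHz ≤ fs/2 = 14.37 kHz, passes unchanged.
97.94 kHz mod fs = 11.72 kHz.
11.72 kHz ≤ fs/2 = 14.37 kHz, appears at 11.72 kHz.
28.28 kHz and 85.76 kHz both map to 0.46 kHz.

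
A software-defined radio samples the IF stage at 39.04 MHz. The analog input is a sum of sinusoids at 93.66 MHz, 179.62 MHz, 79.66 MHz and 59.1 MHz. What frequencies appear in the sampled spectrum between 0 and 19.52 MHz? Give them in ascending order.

1.58 MHz, 15.58 MHz, 18.98 MHz

fs/2 = 19.52 MHz.
93.66 MHz mod fs = 15.58 MHz.
15.58 MHz ≤ fs/2 = 19.52 MHz, appears at 15.58 MHz.
179.62 MHz mod fs = 23.46 MHz.
23.46 MHz > fs/2 = 19.52 MHz, folds to fs − 23.46 MHz = 15.58 MHz.
79.66 MHz mod fs = 1.58 MHz.
1.58 MHz ≤ fs/2 = 19.52 MHz, appears at 1.58 MHz.
59.1 MHz mod fs = 20.06 MHz.
20.06 MHz > fs/2 = 19.52 MHz, folds to fs − 20.06 MHz = 18.98 MHz.
Distinct values: {1.58 MHz, 15.58 MHz, 18.98 MHz}.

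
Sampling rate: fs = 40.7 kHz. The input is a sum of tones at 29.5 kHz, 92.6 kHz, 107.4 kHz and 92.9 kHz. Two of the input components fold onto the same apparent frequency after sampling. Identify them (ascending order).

29.5 kHz, 92.6 kHz

fs/2 = 20.35 kHz.
29.5 kHz > fs/2 = 20.35 kHz, folds to fs − 29.5 kHz = 11.2 kHz.
92.6 kHz mod fs = 11.2 kHz.
11.2 kHz ≤ fs/2 = 20.35 kHz, appears at 11.2 kHz.
107.4 kHz mod fs = 26 kHz.
26 kHz > fs/2 = 20.35 kHz, folds to fs − 26 kHz = 14.7 kHz.
92.9 kHz mod fs = 11.5 kHz.
11.5 kHz ≤ fs/2 = 20.35 kHz, appears at 11.5 kHz.
29.5 kHz and 92.6 kHz both map to 11.2 kHz.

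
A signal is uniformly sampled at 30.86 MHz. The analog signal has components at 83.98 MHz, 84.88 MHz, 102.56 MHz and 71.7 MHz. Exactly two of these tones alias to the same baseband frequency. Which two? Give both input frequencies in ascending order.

71.7 MHz, 102.56 MHz

fs/2 = 15.43 MHz.
83.98 MHz mod fs = 22.26 MHz.
22.26 MHz > fs/2 = 15.43 MHz, folds to fs − 22.26 MHz = 8.6 MHz.
84.88 MHz mod fs = 23.16 MHz.
23.16 MHz > fs/2 = 15.43 MHz, folds to fs − 23.16 MHz = 7.7 MHz.
102.56 MHz mod fs = 9.98 MHz.
9.98 MHz ≤ fs/2 = 15.43 MHz, appears at 9.98 MHz.
71.7 MHz mod fs = 9.98 MHz.
9.98 MHz ≤ fs/2 = 15.43 MHz, appears at 9.98 MHz.
71.7 MHz and 102.56 MHz both map to 9.98 MHz.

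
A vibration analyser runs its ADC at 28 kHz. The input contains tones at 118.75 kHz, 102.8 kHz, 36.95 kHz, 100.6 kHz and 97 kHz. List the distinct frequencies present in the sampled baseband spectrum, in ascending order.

fs/2 = 14 kHz.
118.75 kHz mod fs = 6.75 kHz.
6.75 kHz ≤ fs/2 = 14 kHz, appears at 6.75 kHz.
102.8 kHz mod fs = 18.8 kHz.
18.8 kHz > fs/2 = 14 kHz, folds to fs − 18.8 kHz = 9.2 kHz.
36.95 kHz mod fs = 8.95 kHz.
8.95 kHz ≤ fs/2 = 14 kHz, appears at 8.95 kHz.
100.6 kHz mod fs = 16.6 kHz.
16.6 kHz > fs/2 = 14 kHz, folds to fs − 16.6 kHz = 11.4 kHz.
97 kHz mod fs = 13 kHz.
13 kHz ≤ fs/2 = 14 kHz, appears at 13 kHz.
Distinct values: {6.75 kHz, 8.95 kHz, 9.2 kHz, 11.4 kHz, 13 kHz}.

6.75 kHz, 8.95 kHz, 9.2 kHz, 11.4 kHz, 13 kHz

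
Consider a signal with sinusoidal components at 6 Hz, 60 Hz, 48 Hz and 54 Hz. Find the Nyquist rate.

120 Hz

Highest-frequency component: 60 Hz.
Nyquist rate = 2 × 60 Hz = 120 Hz.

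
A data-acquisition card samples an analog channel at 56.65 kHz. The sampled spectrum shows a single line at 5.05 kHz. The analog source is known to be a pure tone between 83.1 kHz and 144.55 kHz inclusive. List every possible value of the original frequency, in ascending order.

108.25 kHz, 118.35 kHz

Frequencies that alias to 5.05 kHz are k·fs ± 5.05 kHz for integer k ≥ 0.
k=0: 5.05 kHz.
k=1: 51.6 kHz, 61.7 kHz.
k=2: 108.25 kHz, 118.35 kHz.
k=3: 164.9 kHz, 175 kHz.
Within [83.1 kHz, 144.55 kHz]: 108.25 kHz, 118.35 kHz.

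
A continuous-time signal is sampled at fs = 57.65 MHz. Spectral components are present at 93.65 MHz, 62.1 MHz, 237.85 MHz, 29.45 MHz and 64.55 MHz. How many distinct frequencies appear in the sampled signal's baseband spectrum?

fs/2 = 28.825 MHz.
93.65 MHz mod fs = 36 MHz.
36 MHz > fs/2 = 28.825 MHz, folds to fs − 36 MHz = 21.65 MHz.
62.1 MHz mod fs = 4.45 MHz.
4.45 MHz ≤ fs/2 = 28.825 MHz, appears at 4.45 MHz.
237.85 MHz mod fs = 7.25 MHz.
7.25 MHz ≤ fs/2 = 28.825 MHz, appears at 7.25 MHz.
29.45 MHz > fs/2 = 28.825 MHz, folds to fs − 29.45 MHz = 28.2 MHz.
64.55 MHz mod fs = 6.9 MHz.
6.9 MHz ≤ fs/2 = 28.825 MHz, appears at 6.9 MHz.
Distinct values: {4.45 MHz, 6.9 MHz, 7.25 MHz, 21.65 MHz, 28.2 MHz} → 5.

5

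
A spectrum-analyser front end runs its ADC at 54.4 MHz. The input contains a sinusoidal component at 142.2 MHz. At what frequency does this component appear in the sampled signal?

142.2 MHz mod fs = 33.4 MHz.
33.4 MHz > fs/2 = 27.2 MHz, folds to fs − 33.4 MHz = 21 MHz.

21 MHz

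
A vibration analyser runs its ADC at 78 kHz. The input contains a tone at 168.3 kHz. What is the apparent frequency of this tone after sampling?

12.3 kHz

168.3 kHz mod fs = 12.3 kHz.
12.3 kHz ≤ fs/2 = 39 kHz, appears at 12.3 kHz.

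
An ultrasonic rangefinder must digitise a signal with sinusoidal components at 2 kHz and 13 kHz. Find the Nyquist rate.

Highest-frequency component: 13 kHz.
Nyquist rate = 2 × 13 kHz = 26 kHz.

26 kHz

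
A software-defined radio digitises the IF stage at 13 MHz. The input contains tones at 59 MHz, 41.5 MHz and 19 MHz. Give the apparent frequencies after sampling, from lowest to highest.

fs/2 = 6.5 MHz.
59 MHz mod fs = 7 MHz.
7 MHz > fs/2 = 6.5 MHz, folds to fs − 7 MHz = 6 MHz.
41.5 MHz mod fs = 2.5 MHz.
2.5 MHz ≤ fs/2 = 6.5 MHz, appears at 2.5 MHz.
19 MHz mod fs = 6 MHz.
6 MHz ≤ fs/2 = 6.5 MHz, appears at 6 MHz.
Distinct values: {2.5 MHz, 6 MHz}.

2.5 MHz, 6 MHz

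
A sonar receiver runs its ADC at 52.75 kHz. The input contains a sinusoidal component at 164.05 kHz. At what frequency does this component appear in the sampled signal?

5.8 kHz

164.05 kHz mod fs = 5.8 kHz.
5.8 kHz ≤ fs/2 = 26.375 kHz, appears at 5.8 kHz.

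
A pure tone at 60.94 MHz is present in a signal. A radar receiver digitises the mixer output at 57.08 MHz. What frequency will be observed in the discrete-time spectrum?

60.94 MHz mod fs = 3.86 MHz.
3.86 MHz ≤ fs/2 = 28.54 MHz, appears at 3.86 MHz.

3.86 MHz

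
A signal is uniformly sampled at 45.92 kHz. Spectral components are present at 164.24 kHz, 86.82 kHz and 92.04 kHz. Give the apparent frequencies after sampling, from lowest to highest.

fs/2 = 22.96 kHz.
164.24 kHz mod fs = 26.48 kHz.
26.48 kHz > fs/2 = 22.96 kHz, folds to fs − 26.48 kHz = 19.44 kHz.
86.82 kHz mod fs = 40.9 kHz.
40.9 kHz > fs/2 = 22.96 kHz, folds to fs − 40.9 kHz = 5.02 kHz.
92.04 kHz mod fs = 0.2 kHz.
0.2 kHz ≤ fs/2 = 22.96 kHz, appears at 0.2 kHz.
Distinct values: {0.2 kHz, 5.02 kHz, 19.44 kHz}.

0.2 kHz, 5.02 kHz, 19.44 kHz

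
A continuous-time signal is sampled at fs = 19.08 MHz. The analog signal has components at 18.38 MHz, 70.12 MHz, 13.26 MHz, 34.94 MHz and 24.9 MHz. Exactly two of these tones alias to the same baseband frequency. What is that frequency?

5.82 MHz

fs/2 = 9.54 MHz.
18.38 MHz > fs/2 = 9.54 MHz, folds to fs − 18.38 MHz = 0.7 MHz.
70.12 MHz mod fs = 12.88 MHz.
12.88 MHz > fs/2 = 9.54 MHz, folds to fs − 12.88 MHz = 6.2 MHz.
13.26 MHz > fs/2 = 9.54 MHz, folds to fs − 13.26 MHz = 5.82 MHz.
34.94 MHz mod fs = 15.86 MHz.
15.86 MHz > fs/2 = 9.54 MHz, folds to fs − 15.86 MHz = 3.22 MHz.
24.9 MHz mod fs = 5.82 MHz.
5.82 MHz ≤ fs/2 = 9.54 MHz, appears at 5.82 MHz.
13.26 MHz and 24.9 MHz both map to 5.82 MHz.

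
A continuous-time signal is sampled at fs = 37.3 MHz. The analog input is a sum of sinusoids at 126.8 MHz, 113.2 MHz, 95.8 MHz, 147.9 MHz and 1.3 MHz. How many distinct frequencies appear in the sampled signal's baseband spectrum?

3

fs/2 = 18.65 MHz.
126.8 MHz mod fs = 14.9 MHz.
14.9 MHz ≤ fs/2 = 18.65 MHz, appears at 14.9 MHz.
113.2 MHz mod fs = 1.3 MHz.
1.3 MHz ≤ fs/2 = 18.65 MHz, appears at 1.3 MHz.
95.8 MHz mod fs = 21.2 MHz.
21.2 MHz > fs/2 = 18.65 MHz, folds to fs − 21.2 MHz = 16.1 MHz.
147.9 MHz mod fs = 36 MHz.
36 MHz > fs/2 = 18.65 MHz, folds to fs − 36 MHz = 1.3 MHz.
1.3 MHz ≤ fs/2 = 18.65 MHz, passes unchanged.
Distinct values: {1.3 MHz, 14.9 MHz, 16.1 MHz} → 3.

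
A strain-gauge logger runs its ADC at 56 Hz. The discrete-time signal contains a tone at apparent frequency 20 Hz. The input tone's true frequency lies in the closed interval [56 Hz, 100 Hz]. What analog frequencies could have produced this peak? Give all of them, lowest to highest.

76 Hz, 92 Hz

Frequencies that alias to 20 Hz are k·fs ± 20 Hz for integer k ≥ 0.
k=0: 20 Hz.
k=1: 36 Hz, 76 Hz.
k=2: 92 Hz, 132 Hz.
k=3: 148 Hz, 188 Hz.
Within [56 Hz, 100 Hz]: 76 Hz, 92 Hz.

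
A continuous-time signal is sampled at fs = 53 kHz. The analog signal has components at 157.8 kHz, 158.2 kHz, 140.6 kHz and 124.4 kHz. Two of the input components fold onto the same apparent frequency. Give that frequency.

fs/2 = 26.5 kHz.
157.8 kHz mod fs = 51.8 kHz.
51.8 kHz > fs/2 = 26.5 kHz, folds to fs − 51.8 kHz = 1.2 kHz.
158.2 kHz mod fs = 52.2 kHz.
52.2 kHz > fs/2 = 26.5 kHz, folds to fs − 52.2 kHz = 0.8 kHz.
140.6 kHz mod fs = 34.6 kHz.
34.6 kHz > fs/2 = 26.5 kHz, folds to fs − 34.6 kHz = 18.4 kHz.
124.4 kHz mod fs = 18.4 kHz.
18.4 kHz ≤ fs/2 = 26.5 kHz, appears at 18.4 kHz.
124.4 kHz and 140.6 kHz both map to 18.4 kHz.

18.4 kHz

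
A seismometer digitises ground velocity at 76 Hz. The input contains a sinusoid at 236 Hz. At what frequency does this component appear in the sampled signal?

236 Hz mod fs = 8 Hz.
8 Hz ≤ fs/2 = 38 Hz, appears at 8 Hz.

8 Hz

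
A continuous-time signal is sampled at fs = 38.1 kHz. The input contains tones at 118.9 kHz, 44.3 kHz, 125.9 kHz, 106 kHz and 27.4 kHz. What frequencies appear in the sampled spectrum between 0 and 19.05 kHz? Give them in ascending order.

fs/2 = 19.05 kHz.
118.9 kHz mod fs = 4.6 kHz.
4.6 kHz ≤ fs/2 = 19.05 kHz, appears at 4.6 kHz.
44.3 kHz mod fs = 6.2 kHz.
6.2 kHz ≤ fs/2 = 19.05 kHz, appears at 6.2 kHz.
125.9 kHz mod fs = 11.6 kHz.
11.6 kHz ≤ fs/2 = 19.05 kHz, appears at 11.6 kHz.
106 kHz mod fs = 29.8 kHz.
29.8 kHz > fs/2 = 19.05 kHz, folds to fs − 29.8 kHz = 8.3 kHz.
27.4 kHz > fs/2 = 19.05 kHz, folds to fs − 27.4 kHz = 10.7 kHz.
Distinct values: {4.6 kHz, 6.2 kHz, 8.3 kHz, 10.7 kHz, 11.6 kHz}.

4.6 kHz, 6.2 kHz, 8.3 kHz, 10.7 kHz, 11.6 kHz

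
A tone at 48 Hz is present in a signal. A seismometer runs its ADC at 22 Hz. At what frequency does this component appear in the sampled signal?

4 Hz

48 Hz mod fs = 4 Hz.
4 Hz ≤ fs/2 = 11 Hz, appears at 4 Hz.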